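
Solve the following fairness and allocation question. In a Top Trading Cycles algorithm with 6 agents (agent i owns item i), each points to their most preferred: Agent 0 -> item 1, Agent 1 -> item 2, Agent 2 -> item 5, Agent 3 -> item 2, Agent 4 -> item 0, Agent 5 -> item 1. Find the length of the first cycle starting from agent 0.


Step 1: Trace the pointer graph from agent 0: 0 -> 1 -> 2 -> 5 -> 1
Step 2: A cycle is detected when we revisit agent 1
Step 3: The cycle is: 1 -> 2 -> 5 -> 1
Step 4: Cycle length = 3

3


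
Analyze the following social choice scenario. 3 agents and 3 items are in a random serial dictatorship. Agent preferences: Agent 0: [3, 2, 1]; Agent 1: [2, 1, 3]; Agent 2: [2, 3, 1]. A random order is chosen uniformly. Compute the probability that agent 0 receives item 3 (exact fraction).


Step 1: Agent 0 wants item 3
Step 2: There are 6 possible orderings of agents
Step 3: In 5 orderings, agent 0 gets item 3
Step 4: Probability = 5/6

5/6


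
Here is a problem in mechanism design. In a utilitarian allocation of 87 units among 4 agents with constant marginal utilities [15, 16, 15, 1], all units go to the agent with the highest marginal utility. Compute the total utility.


Step 1: The marginal utilities are [15, 16, 15, 1]
Step 2: The highest marginal utility is 16
Step 3: All 87 units go to that agent
Step 4: Total utility = 16 * 87 = 1392

1392


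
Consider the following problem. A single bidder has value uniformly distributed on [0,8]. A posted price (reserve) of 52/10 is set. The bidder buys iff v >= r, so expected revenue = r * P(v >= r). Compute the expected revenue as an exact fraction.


Step 1: Posted price r = 26/5, value support [0,8]
Step 2: P(v >= r) = (8 - 26/5)/8 = 7/20
Step 3: Expected revenue = r * P(v >= r) = 26/5 * 7/20
Step 4: Revenue = 91/50

91/50


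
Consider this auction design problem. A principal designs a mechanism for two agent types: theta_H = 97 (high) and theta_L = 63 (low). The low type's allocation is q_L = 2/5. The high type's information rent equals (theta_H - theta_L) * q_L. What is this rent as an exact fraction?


Step 1: theta_H - theta_L = 97 - 63 = 34
Step 2: Information rent = (theta_H - theta_L) * q_L
Step 3: = 34 * 2/5
Step 4: = 68/5

68/5


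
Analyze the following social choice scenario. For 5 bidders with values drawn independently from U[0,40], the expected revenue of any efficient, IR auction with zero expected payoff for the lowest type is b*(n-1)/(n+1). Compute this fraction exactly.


Step 1: By Revenue Equivalence, expected revenue = b*(n-1)/(n+1)
Step 2: Substituting n = 5, b = 40
Step 3: Revenue = 40*(5-1)/(5+1) = 40*4/6
Step 4: Revenue = 160/6 = 80/3

80/3


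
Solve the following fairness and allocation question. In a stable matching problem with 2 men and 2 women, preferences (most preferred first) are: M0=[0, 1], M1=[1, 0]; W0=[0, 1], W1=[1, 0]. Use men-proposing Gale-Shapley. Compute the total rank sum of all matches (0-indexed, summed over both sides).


Step 1: Run Gale-Shapley (men propose, women hold best offer):
  M0 proposes to W0; she accepts
  M1 proposes to W1; she accepts
Step 2: Final matching: W0-M0, W1-M1
Step 3: 0-indexed ranks (man's rank of his match, then woman's): 0 + 0 + 0 + 0
Step 4: Total rank sum = 0

0


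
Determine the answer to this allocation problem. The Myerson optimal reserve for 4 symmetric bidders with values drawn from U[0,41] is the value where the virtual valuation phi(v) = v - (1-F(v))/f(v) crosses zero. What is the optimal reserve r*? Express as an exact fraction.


Step 1: For U[0,41], F(v) = v/41 and f(v) = 1/41
Step 2: phi(v) = v - (1 - v/41)/(1/41) = v - (41 - v) = 2v - 41
Step 3: Set phi(r*) = 0: 2r* - 41 = 0
Step 4: r* = 41/2 (the number of bidders n = 4 does not enter)

41/2


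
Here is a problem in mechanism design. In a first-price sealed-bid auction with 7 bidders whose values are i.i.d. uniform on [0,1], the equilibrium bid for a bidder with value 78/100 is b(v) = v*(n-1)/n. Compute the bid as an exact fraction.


Step 1: The symmetric BNE bidding function is b(v) = v * (n-1) / n
Step 2: Substitute v = 39/50 and n = 7
Step 3: b = 39/50 * 6/7
Step 4: b = 117/175

117/175


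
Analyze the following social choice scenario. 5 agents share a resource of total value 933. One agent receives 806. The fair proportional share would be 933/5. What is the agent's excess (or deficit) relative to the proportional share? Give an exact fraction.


Step 1: Proportional share = 933/5
Step 2: Agent's actual allocation = 806
Step 3: Excess = 806 - 933/5 = 3097/5

3097/5


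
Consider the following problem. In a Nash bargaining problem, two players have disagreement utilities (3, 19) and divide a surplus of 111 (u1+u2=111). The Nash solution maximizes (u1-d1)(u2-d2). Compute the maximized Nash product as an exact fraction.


Step 1: The Nash solution splits surplus symmetrically above the disagreement point
Step 2: u1 = (total + d1 - d2)/2 = (111 + 3 - 19)/2 = 95/2
Step 3: u2 = (total - d1 + d2)/2 = (111 - 3 + 19)/2 = 127/2
Step 4: Nash product = (95/2 - 3) * (127/2 - 19)
Step 5: = 89/2 * 89/2 = 7921/4

7921/4


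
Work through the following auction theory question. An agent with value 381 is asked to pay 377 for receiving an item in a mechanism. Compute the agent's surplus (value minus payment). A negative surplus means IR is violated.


Step 1: Surplus = value - payment = 381 - 377 = 4
Step 2: IR is satisfied (surplus >= 0)

4


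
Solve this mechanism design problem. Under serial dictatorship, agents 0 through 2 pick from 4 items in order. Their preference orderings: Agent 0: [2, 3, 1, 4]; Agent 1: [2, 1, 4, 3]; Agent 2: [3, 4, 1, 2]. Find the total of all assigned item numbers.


Step 1: Agent 0 picks item 2
Step 2: Agent 1 picks item 1
Step 3: Agent 2 picks item 3
Step 4: Sum = 2 + 1 + 3 = 6

6


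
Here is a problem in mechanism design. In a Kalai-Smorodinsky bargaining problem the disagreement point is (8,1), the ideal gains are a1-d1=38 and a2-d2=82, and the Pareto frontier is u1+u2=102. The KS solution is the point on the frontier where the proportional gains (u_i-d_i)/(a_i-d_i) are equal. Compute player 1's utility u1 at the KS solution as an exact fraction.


Step 1: At the KS point, (u1-d1)/r1 = (u2-d2)/r2 = t and u1+u2 = 102
Step 2: u1 = d1 + r1*t and u2 = d2 + r2*t, so (d1 + r1*t) + (d2 + r2*t) = 102
Step 3: t = (102 - 8 - 1)/(38 + 82) = 93/120 = 31/40
Step 4: u1 = d1 + r1*t = 8 + 38 * 31/40 = 749/20
Step 5: (Check: u2 = d2 + r2*t = 1291/20; u1+u2 = 749/20 + 1291/20 = 102, on the frontier.)

749/20


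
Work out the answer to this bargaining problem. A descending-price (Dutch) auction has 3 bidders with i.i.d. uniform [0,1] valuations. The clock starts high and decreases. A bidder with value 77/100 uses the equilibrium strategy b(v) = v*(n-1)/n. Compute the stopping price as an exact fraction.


Step 1: Dutch auctions are strategically equivalent to first-price auctions
Step 2: The equilibrium bid is b(v) = v*(n-1)/n
Step 3: b = 77/100 * 2/3
Step 4: b = 77/150

77/150


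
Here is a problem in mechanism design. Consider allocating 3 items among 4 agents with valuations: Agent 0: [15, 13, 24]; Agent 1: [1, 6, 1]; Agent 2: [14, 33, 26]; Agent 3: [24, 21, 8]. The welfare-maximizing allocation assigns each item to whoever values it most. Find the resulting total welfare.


Step 1: For each item, find the maximum value among all agents.
Step 2: Item 0 -> Agent 3 (value 24)
Step 3: Item 1 -> Agent 2 (value 33)
Step 4: Item 2 -> Agent 2 (value 26)
Step 5: Total welfare = 24 + 33 + 26 = 83

83


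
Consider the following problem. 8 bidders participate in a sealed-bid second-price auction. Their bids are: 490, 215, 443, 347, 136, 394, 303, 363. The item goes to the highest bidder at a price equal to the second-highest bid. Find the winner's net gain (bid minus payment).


Step 1: Sort bids in descending order: 490, 443, 394, 363, 347, 303, 215, 136
Step 2: The winning bid is the highest: 490
Step 3: The payment equals the second-highest bid: 443
Step 4: Surplus = winner's bid - payment = 490 - 443 = 47

47


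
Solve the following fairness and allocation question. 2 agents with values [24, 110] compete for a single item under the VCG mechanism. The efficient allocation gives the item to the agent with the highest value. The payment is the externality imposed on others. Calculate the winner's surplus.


Step 1: The winner is the agent with the highest value: agent 1 with value 110
Step 2: Values of other agents: [24]
Step 3: VCG payment = max of others' values = 24
Step 4: Surplus = 110 - 24 = 86

86


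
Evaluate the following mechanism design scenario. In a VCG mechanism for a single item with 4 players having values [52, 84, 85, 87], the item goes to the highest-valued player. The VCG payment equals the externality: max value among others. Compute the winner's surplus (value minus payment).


Step 1: The winner is the agent with the highest value: agent 3 with value 87
Step 2: Values of other agents: [52, 84, 85]
Step 3: VCG payment = max of others' values = 85
Step 4: Surplus = 87 - 85 = 2

2


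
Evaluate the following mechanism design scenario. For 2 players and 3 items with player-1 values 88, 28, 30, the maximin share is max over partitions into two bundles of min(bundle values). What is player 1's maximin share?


Step 1: Item values = 88, 28, 30
Step 2: Enumerate all 2-bundle partitions and take the smaller bundle:
  Partition 1: {88} vs {28,30} -> bundles 88, 58; min = 58
  Partition 2: {28} vs {88,30} -> bundles 28, 118; min = 28
  Partition 3: {30} vs {88,28} -> bundles 30, 116; min = 30
Step 3: MMS = max(58, 28, 30) = 58

58


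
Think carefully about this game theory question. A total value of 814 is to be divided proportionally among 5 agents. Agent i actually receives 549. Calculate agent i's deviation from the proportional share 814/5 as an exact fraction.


Step 1: Proportional share = 814/5
Step 2: Agent's actual allocation = 549
Step 3: Excess = 549 - 814/5 = 1931/5

1931/5


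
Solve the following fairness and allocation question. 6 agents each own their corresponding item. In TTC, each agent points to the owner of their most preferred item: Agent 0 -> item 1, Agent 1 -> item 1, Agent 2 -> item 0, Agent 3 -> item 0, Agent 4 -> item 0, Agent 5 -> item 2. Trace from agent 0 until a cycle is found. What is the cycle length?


Step 1: Trace the pointer graph from agent 0: 0 -> 1 -> 1
Step 2: A cycle is detected when we revisit agent 1
Step 3: The cycle is: 1 -> 1
Step 4: Cycle length = 1

1


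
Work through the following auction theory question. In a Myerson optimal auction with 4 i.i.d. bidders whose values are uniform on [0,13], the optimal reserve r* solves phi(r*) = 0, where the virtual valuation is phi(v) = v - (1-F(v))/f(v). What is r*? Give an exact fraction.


Step 1: For U[0,13], F(v) = v/13 and f(v) = 1/13
Step 2: phi(v) = v - (1 - v/13)/(1/13) = v - (13 - v) = 2v - 13
Step 3: Set phi(r*) = 0: 2r* - 13 = 0
Step 4: r* = 13/2 (the number of bidders n = 4 does not enter)

13/2


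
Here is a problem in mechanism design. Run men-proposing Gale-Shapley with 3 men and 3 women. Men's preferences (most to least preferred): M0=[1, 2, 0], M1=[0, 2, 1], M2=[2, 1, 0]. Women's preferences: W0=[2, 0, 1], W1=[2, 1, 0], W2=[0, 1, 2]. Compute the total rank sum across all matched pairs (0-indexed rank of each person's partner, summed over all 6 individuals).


Step 1: Run Gale-Shapley (men propose, women hold best offer):
  M0 proposes to W1; she accepts
  M1 proposes to W0; she accepts
  M2 proposes to W2; she accepts
Step 2: Final matching: W0-M1, W1-M0, W2-M2
Step 3: 0-indexed ranks (man's rank of his match, then woman's): 0 + 2 + 0 + 2 + 0 + 2
Step 4: Total rank sum = 6

6


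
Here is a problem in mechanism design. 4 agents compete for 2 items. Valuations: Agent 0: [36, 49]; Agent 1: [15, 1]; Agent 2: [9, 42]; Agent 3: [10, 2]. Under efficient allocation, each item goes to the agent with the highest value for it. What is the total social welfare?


Step 1: For each item, find the maximum value among all agents.
Step 2: Item 0 -> Agent 0 (value 36)
Step 3: Item 1 -> Agent 0 (value 49)
Step 4: Total welfare = 36 + 49 = 85

85


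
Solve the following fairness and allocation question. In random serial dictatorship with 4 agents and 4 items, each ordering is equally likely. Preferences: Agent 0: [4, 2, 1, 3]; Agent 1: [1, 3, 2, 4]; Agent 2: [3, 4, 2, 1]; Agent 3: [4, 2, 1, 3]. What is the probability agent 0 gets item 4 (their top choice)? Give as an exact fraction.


Step 1: Agent 0 wants item 4
Step 2: There are 24 possible orderings of agents
Step 3: In 12 orderings, agent 0 gets item 4
Step 4: Probability = 12/24 = 1/2

1/2


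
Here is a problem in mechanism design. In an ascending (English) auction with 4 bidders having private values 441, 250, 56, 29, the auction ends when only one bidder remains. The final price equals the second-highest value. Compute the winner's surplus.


Step 1: Identify the highest value: 441
Step 2: Identify the second-highest value: 250
Step 3: The final price = second-highest value = 250
Step 4: Surplus = 441 - 250 = 191

191


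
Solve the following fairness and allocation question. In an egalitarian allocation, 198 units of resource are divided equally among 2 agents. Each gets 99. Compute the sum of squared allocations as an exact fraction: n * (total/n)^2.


Step 1: Each agent's share = 198/2 = 99
Step 2: Square of each share = (99)^2 = 9801
Step 3: Sum of squares = 2 * 9801 = 19602

19602


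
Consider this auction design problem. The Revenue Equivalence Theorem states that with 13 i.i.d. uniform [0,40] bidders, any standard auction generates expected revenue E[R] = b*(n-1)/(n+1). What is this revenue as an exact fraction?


Step 1: By Revenue Equivalence, expected revenue = b*(n-1)/(n+1)
Step 2: Substituting n = 13, b = 40
Step 3: Revenue = 40*(13-1)/(13+1) = 40*12/14
Step 4: Revenue = 480/14 = 240/7

240/7


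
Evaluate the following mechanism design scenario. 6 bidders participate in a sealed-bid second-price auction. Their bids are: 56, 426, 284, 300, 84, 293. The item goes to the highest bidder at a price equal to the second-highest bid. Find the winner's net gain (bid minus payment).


Step 1: Sort bids in descending order: 426, 300, 293, 284, 84, 56
Step 2: The winning bid is the highest: 426
Step 3: The payment equals the second-highest bid: 300
Step 4: Surplus = winner's bid - payment = 426 - 300 = 126

126


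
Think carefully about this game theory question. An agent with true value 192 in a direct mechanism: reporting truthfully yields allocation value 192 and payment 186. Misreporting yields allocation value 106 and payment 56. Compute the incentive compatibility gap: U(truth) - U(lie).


Step 1: U(truth) = value - payment = 192 - 186 = 6
Step 2: U(lie) = allocation - payment = 106 - 56 = 50
Step 3: IC gap = 6 - 50 = -44

-44


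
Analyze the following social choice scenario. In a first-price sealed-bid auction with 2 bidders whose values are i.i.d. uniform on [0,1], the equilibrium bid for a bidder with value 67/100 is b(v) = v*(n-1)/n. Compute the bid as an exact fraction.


Step 1: The symmetric BNE bidding function is b(v) = v * (n-1) / n
Step 2: Substitute v = 67/100 and n = 2
Step 3: b = 67/100 * 1/2
Step 4: b = 67/200

67/200


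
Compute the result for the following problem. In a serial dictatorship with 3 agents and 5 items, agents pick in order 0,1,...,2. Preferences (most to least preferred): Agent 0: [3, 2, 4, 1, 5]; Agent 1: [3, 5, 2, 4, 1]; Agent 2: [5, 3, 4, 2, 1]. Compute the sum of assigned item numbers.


Step 1: Agent 0 picks item 3
Step 2: Agent 1 picks item 5
Step 3: Agent 2 picks item 4
Step 4: Sum = 3 + 5 + 4 = 12

12


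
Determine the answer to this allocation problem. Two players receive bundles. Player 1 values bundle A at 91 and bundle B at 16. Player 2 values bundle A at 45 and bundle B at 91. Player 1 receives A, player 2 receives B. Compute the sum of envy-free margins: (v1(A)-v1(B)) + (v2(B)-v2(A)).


Step 1: Player 1's margin = v1(A) - v1(B) = 91 - 16 = 75
Step 2: Player 2's margin = v2(B) - v2(A) = 91 - 45 = 46
Step 3: Total margin = 75 + 46 = 121

121


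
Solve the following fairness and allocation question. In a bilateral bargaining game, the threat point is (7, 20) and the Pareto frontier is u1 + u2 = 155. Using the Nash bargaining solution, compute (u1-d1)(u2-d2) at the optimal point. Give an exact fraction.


Step 1: The Nash solution splits surplus symmetrically above the disagreement point
Step 2: u1 = (total + d1 - d2)/2 = (155 + 7 - 20)/2 = 71
Step 3: u2 = (total - d1 + d2)/2 = (155 - 7 + 20)/2 = 84
Step 4: Nash product = (71 - 7) * (84 - 20)
Step 5: = 64 * 64 = 4096

4096


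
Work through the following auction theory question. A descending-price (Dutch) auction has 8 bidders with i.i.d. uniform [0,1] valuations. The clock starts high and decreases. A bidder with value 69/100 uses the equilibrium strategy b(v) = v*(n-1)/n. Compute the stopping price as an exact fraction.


Step 1: Dutch auctions are strategically equivalent to first-price auctions
Step 2: The equilibrium bid is b(v) = v*(n-1)/n
Step 3: b = 69/100 * 7/8
Step 4: b = 483/800

483/800


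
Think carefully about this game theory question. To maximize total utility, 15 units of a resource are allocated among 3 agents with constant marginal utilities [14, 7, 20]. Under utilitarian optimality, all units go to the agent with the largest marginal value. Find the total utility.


Step 1: The marginal utilities are [14, 7, 20]
Step 2: The highest marginal utility is 20
Step 3: All 15 units go to that agent
Step 4: Total utility = 20 * 15 = 300

300


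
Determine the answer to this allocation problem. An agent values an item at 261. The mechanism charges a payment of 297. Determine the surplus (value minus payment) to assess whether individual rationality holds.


Step 1: Surplus = value - payment = 261 - 297 = -36
Step 2: IR is violated (surplus < 0)

-36


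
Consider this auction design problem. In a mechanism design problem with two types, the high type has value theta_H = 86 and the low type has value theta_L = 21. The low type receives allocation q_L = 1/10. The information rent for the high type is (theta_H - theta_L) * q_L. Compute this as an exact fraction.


Step 1: theta_H - theta_L = 86 - 21 = 65
Step 2: Information rent = (theta_H - theta_L) * q_L
Step 3: = 65 * 1/10
Step 4: = 13/2

13/2


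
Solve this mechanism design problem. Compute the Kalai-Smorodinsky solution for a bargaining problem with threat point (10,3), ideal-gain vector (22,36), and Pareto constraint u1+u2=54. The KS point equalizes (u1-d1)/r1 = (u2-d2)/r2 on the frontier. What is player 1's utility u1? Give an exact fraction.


Step 1: At the KS point, (u1-d1)/r1 = (u2-d2)/r2 = t and u1+u2 = 54
Step 2: u1 = d1 + r1*t and u2 = d2 + r2*t, so (d1 + r1*t) + (d2 + r2*t) = 54
Step 3: t = (54 - 10 - 3)/(22 + 36) = 41/58
Step 4: u1 = d1 + r1*t = 10 + 22 * 41/58 = 741/29
Step 5: (Check: u2 = d2 + r2*t = 825/29; u1+u2 = 741/29 + 825/29 = 54, on the frontier.)

741/29


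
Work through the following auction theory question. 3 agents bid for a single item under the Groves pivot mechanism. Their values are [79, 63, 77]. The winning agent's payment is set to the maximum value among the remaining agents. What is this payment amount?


Step 1: The efficient winner is agent 0 with value 79
Step 2: Other agents' values: [63, 77]
Step 3: Pivot payment = max(others) = 77
Step 4: The winner pays 77

77


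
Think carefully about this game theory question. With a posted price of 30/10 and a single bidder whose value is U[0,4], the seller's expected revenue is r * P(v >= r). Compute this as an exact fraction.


Step 1: Posted price r = 3, value support [0,4]
Step 2: P(v >= r) = (4 - 3)/4 = 1/4
Step 3: Expected revenue = r * P(v >= r) = 3 * 1/4
Step 4: Revenue = 3/4

3/4


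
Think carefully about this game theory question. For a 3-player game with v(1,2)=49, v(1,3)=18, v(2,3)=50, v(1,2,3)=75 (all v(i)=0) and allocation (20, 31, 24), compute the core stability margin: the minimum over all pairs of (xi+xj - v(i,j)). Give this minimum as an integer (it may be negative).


Step 1: Slack for coalition (1,2): x1+x2 - v12 = 51 - 49 = 2
Step 2: Slack for coalition (1,3): x1+x3 - v13 = 44 - 18 = 26
Step 3: Slack for coalition (2,3): x2+x3 - v23 = 55 - 50 = 5
Step 4: Minimum slack = min(2, 26, 5) = 2, attained by (1,2); no pair can gain by deviating, so the allocation is in the core

2


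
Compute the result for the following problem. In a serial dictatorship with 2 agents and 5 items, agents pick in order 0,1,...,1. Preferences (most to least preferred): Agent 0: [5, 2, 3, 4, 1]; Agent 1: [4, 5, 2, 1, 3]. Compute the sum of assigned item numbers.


Step 1: Agent 0 picks item 5
Step 2: Agent 1 picks item 4
Step 3: Sum = 5 + 4 = 9

9


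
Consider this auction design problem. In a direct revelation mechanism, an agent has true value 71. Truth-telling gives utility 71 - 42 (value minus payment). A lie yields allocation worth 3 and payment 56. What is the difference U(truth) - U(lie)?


Step 1: U(truth) = value - payment = 71 - 42 = 29
Step 2: U(lie) = allocation - payment = 3 - 56 = -53
Step 3: IC gap = 29 - (-53) = 82

82


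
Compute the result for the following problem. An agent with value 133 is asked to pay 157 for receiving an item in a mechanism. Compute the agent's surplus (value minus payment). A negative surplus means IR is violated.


Step 1: Surplus = value - payment = 133 - 157 = -24
Step 2: IR is violated (surplus < 0)

-24


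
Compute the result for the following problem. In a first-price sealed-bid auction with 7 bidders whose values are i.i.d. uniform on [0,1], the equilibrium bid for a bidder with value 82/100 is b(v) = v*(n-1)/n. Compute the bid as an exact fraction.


Step 1: The symmetric BNE bidding function is b(v) = v * (n-1) / n
Step 2: Substitute v = 41/50 and n = 7
Step 3: b = 41/50 * 6/7
Step 4: b = 123/175

123/175


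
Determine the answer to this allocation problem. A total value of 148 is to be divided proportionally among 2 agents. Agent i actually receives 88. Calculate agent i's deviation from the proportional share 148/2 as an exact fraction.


Step 1: Proportional share = 148/2 = 74
Step 2: Agent's actual allocation = 88
Step 3: Excess = 88 - 74 = 14

14


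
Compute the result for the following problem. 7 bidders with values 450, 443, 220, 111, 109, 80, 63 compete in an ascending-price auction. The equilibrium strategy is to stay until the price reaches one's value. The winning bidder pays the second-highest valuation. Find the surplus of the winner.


Step 1: Identify the highest value: 450
Step 2: Identify the second-highest value: 443
Step 3: The final price = second-highest value = 443
Step 4: Surplus = 450 - 443 = 7

7


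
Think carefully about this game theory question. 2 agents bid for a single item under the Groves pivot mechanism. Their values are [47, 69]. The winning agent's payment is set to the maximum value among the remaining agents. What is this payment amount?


Step 1: The efficient winner is agent 1 with value 69
Step 2: Other agents' values: [47]
Step 3: Pivot payment = max(others) = 47
Step 4: The winner pays 47

47


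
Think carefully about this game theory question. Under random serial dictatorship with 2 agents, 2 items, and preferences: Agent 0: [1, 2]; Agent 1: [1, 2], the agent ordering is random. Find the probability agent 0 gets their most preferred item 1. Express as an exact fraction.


Step 1: Agent 0 wants item 1
Step 2: There are 2 possible orderings of agents
Step 3: In 1 orderings, agent 0 gets item 1
Step 4: Probability = 1/2

1/2


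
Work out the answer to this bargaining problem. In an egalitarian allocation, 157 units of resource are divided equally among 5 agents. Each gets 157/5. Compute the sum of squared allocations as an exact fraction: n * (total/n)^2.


Step 1: Each agent's share = 157/5
Step 2: Square of each share = (157/5)^2 = 24649/25
Step 3: Sum of squares = 5 * 24649/25 = 24649/5

24649/5


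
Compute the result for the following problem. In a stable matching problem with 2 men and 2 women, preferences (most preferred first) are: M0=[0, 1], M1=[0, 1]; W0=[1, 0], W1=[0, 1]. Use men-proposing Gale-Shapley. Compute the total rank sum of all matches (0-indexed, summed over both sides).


Step 1: Run Gale-Shapley (men propose, women hold best offer):
  M0 proposes to W0; she accepts
  M1 proposes to W0; she switches from M0
  M0 proposes to W1; she accepts
Step 2: Final matching: W0-M1, W1-M0
Step 3: 0-indexed ranks (man's rank of his match, then woman's): 0 + 0 + 1 + 0
Step 4: Total rank sum = 1

1


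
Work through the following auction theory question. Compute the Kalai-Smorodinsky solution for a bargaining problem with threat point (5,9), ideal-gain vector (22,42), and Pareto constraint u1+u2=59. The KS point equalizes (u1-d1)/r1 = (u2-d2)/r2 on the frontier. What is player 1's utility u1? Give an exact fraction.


Step 1: At the KS point, (u1-d1)/r1 = (u2-d2)/r2 = t and u1+u2 = 59
Step 2: u1 = d1 + r1*t and u2 = d2 + r2*t, so (d1 + r1*t) + (d2 + r2*t) = 59
Step 3: t = (59 - 5 - 9)/(22 + 42) = 45/64
Step 4: u1 = d1 + r1*t = 5 + 22 * 45/64 = 655/32
Step 5: (Check: u2 = d2 + r2*t = 1233/32; u1+u2 = 655/32 + 1233/32 = 59, on the frontier.)

655/32


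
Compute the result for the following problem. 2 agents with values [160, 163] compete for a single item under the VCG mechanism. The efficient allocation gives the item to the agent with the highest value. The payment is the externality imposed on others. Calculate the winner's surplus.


Step 1: The winner is the agent with the highest value: agent 1 with value 163
Step 2: Values of other agents: [160]
Step 3: VCG payment = max of others' values = 160
Step 4: Surplus = 163 - 160 = 3

3


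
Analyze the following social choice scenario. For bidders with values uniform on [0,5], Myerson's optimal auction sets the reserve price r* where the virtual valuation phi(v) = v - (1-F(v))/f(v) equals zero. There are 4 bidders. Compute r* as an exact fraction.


Step 1: For U[0,5], F(v) = v/5 and f(v) = 1/5
Step 2: phi(v) = v - (1 - v/5)/(1/5) = v - (5 - v) = 2v - 5
Step 3: Set phi(r*) = 0: 2r* - 5 = 0
Step 4: r* = 5/2 (the number of bidders n = 4 does not enter)

5/2


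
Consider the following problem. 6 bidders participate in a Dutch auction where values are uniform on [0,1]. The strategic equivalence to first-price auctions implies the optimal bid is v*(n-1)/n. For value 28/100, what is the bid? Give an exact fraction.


Step 1: Dutch auctions are strategically equivalent to first-price auctions
Step 2: The equilibrium bid is b(v) = v*(n-1)/n
Step 3: b = 7/25 * 5/6
Step 4: b = 7/30

7/30


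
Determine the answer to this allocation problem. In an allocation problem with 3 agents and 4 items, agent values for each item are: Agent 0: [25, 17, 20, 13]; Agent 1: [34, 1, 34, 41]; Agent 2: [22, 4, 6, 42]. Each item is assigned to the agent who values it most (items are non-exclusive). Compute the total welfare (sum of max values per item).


Step 1: For each item, find the maximum value among all agents.
Step 2: Item 0 -> Agent 1 (value 34)
Step 3: Item 1 -> Agent 0 (value 17)
Step 4: Item 2 -> Agent 1 (value 34)
Step 5: Item 3 -> Agent 2 (value 42)
Step 6: Total welfare = 34 + 17 + 34 + 42 = 127

127


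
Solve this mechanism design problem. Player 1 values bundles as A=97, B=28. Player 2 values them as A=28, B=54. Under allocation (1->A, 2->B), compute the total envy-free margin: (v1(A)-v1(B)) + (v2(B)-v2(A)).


Step 1: Player 1's margin = v1(A) - v1(B) = 97 - 28 = 69
Step 2: Player 2's margin = v2(B) - v2(A) = 54 - 28 = 26
Step 3: Total margin = 69 + 26 = 95

95


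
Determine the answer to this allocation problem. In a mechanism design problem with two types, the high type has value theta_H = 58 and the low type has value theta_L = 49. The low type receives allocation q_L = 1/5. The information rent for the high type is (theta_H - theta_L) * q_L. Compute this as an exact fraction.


Step 1: theta_H - theta_L = 58 - 49 = 9
Step 2: Information rent = (theta_H - theta_L) * q_L
Step 3: = 9 * 1/5
Step 4: = 9/5

9/5


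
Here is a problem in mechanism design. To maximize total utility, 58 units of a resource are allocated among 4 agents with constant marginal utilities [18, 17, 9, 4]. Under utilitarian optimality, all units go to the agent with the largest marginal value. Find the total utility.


Step 1: The marginal utilities are [18, 17, 9, 4]
Step 2: The highest marginal utility is 18
Step 3: All 58 units go to that agent
Step 4: Total utility = 18 * 58 = 1044

1044


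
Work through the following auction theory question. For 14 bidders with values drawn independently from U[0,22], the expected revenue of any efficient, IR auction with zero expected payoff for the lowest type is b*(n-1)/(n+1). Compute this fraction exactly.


Step 1: By Revenue Equivalence, expected revenue = b*(n-1)/(n+1)
Step 2: Substituting n = 14, b = 22
Step 3: Revenue = 22*(14-1)/(14+1) = 22*13/15
Step 4: Revenue = 286/15

286/15


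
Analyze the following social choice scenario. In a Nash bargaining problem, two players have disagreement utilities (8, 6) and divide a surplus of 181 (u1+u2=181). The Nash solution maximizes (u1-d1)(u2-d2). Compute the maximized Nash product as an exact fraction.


Step 1: The Nash solution splits surplus symmetrically above the disagreement point
Step 2: u1 = (total + d1 - d2)/2 = (181 + 8 - 6)/2 = 183/2
Step 3: u2 = (total - d1 + d2)/2 = (181 - 8 + 6)/2 = 179/2
Step 4: Nash product = (183/2 - 8) * (179/2 - 6)
Step 5: = 167/2 * 167/2 = 27889/4

27889/4


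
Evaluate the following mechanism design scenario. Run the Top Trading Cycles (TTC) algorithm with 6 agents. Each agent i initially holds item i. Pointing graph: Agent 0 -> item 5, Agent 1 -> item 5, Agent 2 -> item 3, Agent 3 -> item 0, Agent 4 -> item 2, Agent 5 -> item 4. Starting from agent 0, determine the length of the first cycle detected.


Step 1: Trace the pointer graph from agent 0: 0 -> 5 -> 4 -> 2 -> 3 -> 0
Step 2: A cycle is detected when we revisit agent 0
Step 3: The cycle is: 0 -> 5 -> 4 -> 2 -> 3 -> 0
Step 4: Cycle length = 5

5


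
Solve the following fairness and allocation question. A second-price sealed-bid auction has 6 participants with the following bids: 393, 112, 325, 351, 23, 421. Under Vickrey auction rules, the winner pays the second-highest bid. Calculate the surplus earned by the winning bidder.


Step 1: Sort bids in descending order: 421, 393, 351, 325, 112, 23
Step 2: The winning bid is the highest: 421
Step 3: The payment equals the second-highest bid: 393
Step 4: Surplus = winner's bid - payment = 421 - 393 = 28

28


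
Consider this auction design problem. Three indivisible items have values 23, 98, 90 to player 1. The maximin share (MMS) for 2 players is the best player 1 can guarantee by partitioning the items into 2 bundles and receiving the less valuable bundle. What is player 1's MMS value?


Step 1: Item values = 23, 98, 90
Step 2: Enumerate all 2-bundle partitions and take the smaller bundle:
  Partition 1: {23} vs {98,90} -> bundles 23, 188; min = 23
  Partition 2: {98} vs {23,90} -> bundles 98, 113; min = 98
  Partition 3: {90} vs {23,98} -> bundles 90, 121; min = 90
Step 3: MMS = max(23, 98, 90) = 98

98


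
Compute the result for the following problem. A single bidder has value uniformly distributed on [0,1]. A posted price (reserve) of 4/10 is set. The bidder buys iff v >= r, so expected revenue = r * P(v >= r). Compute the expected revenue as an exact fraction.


Step 1: Posted price r = 2/5, value support [0,1]
Step 2: P(v >= r) = (1 - 2/5)/1 = 3/5
Step 3: Expected revenue = r * P(v >= r) = 2/5 * 3/5
Step 4: Revenue = 6/25

6/25


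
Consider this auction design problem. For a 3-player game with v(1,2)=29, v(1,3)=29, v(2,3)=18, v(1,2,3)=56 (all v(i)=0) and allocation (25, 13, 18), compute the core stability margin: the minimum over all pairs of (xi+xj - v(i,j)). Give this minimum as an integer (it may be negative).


Step 1: Slack for coalition (1,2): x1+x2 - v12 = 38 - 29 = 9
Step 2: Slack for coalition (1,3): x1+x3 - v13 = 43 - 29 = 14
Step 3: Slack for coalition (2,3): x2+x3 - v23 = 31 - 18 = 13
Step 4: Minimum slack = min(9, 14, 13) = 9, attained by (1,2); no pair can gain by deviating, so the allocation is in the core

9


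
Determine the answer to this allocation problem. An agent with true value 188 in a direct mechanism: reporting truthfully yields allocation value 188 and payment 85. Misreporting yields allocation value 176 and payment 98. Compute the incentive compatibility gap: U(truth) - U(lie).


Step 1: U(truth) = value - payment = 188 - 85 = 103
Step 2: U(lie) = allocation - payment = 176 - 98 = 78
Step 3: IC gap = 103 - 78 = 25

25


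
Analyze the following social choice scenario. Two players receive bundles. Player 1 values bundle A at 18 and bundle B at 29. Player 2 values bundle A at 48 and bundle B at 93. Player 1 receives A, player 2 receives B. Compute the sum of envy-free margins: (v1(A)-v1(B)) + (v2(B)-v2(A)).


Step 1: Player 1's margin = v1(A) - v1(B) = 18 - 29 = -11
Step 2: Player 2's margin = v2(B) - v2(A) = 93 - 48 = 45
Step 3: Total margin = -11 + 45 = 34

34


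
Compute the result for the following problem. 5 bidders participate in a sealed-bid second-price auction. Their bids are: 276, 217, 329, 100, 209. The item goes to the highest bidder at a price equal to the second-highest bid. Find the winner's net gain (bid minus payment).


Step 1: Sort bids in descending order: 329, 276, 217, 209, 100
Step 2: The winning bid is the highest: 329
Step 3: The payment equals the second-highest bid: 276
Step 4: Surplus = winner's bid - payment = 329 - 276 = 53

53


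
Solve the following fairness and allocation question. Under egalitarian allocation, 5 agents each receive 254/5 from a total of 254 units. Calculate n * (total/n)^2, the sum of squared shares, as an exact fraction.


Step 1: Each agent's share = 254/5
Step 2: Square of each share = (254/5)^2 = 64516/25
Step 3: Sum of squares = 5 * 64516/25 = 64516/5

64516/5


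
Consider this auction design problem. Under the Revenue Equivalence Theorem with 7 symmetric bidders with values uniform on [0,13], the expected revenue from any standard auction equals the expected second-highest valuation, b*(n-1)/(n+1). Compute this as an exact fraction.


Step 1: By Revenue Equivalence, expected revenue = b*(n-1)/(n+1)
Step 2: Substituting n = 7, b = 13
Step 3: Revenue = 13*(7-1)/(7+1) = 13*6/8
Step 4: Revenue = 78/8 = 39/4

39/4


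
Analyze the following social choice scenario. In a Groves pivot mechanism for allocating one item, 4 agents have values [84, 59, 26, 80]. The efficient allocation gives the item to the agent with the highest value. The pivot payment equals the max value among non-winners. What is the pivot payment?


Step 1: The efficient winner is agent 0 with value 84
Step 2: Other agents' values: [59, 26, 80]
Step 3: Pivot payment = max(others) = 80
Step 4: The winner pays 80

80


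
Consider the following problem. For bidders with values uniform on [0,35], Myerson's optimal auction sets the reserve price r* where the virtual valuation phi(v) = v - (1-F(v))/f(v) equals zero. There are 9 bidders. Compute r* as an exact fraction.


Step 1: For U[0,35], F(v) = v/35 and f(v) = 1/35
Step 2: phi(v) = v - (1 - v/35)/(1/35) = v - (35 - v) = 2v - 35
Step 3: Set phi(r*) = 0: 2r* - 35 = 0
Step 4: r* = 35/2 (the number of bidders n = 9 does not enter)

35/2


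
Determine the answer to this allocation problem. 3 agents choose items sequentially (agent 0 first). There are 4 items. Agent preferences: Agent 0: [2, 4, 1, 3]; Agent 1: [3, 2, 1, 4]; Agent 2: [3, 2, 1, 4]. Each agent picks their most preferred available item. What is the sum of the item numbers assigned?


Step 1: Agent 0 picks item 2
Step 2: Agent 1 picks item 3
Step 3: Agent 2 picks item 1
Step 4: Sum = 2 + 3 + 1 = 6

6


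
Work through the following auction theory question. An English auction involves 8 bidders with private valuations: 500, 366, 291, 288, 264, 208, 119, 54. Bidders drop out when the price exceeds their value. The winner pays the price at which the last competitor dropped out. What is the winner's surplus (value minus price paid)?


Step 1: Identify the highest value: 500
Step 2: Identify the second-highest value: 366
Step 3: The final price = second-highest value = 366
Step 4: Surplus = 500 - 366 = 134

134


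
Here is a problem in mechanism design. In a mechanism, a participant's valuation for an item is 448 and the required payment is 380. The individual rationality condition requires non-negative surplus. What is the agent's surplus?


Step 1: Surplus = value - payment = 448 - 380 = 68
Step 2: IR is satisfied (surplus >= 0)

68


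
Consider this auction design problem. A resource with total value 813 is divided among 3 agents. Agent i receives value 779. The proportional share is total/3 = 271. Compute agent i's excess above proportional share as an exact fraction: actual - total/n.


Step 1: Proportional share = 813/3 = 271
Step 2: Agent's actual allocation = 779
Step 3: Excess = 779 - 271 = 508

508


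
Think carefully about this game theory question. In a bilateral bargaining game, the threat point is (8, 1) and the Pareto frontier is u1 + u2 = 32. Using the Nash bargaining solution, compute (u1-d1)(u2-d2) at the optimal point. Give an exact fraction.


Step 1: The Nash solution splits surplus symmetrically above the disagreement point
Step 2: u1 = (total + d1 - d2)/2 = (32 + 8 - 1)/2 = 39/2
Step 3: u2 = (total - d1 + d2)/2 = (32 - 8 + 1)/2 = 25/2
Step 4: Nash product = (39/2 - 8) * (25/2 - 1)
Step 5: = 23/2 * 23/2 = 529/4

529/4


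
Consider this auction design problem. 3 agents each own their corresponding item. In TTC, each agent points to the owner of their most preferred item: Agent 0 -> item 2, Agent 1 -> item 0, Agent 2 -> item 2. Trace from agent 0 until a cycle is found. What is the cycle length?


Step 1: Trace the pointer graph from agent 0: 0 -> 2 -> 2
Step 2: A cycle is detected when we revisit agent 2
Step 3: The cycle is: 2 -> 2
Step 4: Cycle length = 1

1


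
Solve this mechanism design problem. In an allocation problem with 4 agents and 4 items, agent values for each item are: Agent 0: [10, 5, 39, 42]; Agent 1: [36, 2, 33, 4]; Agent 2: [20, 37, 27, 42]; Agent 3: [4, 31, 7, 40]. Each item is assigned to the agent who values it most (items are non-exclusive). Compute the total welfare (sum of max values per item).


Step 1: For each item, find the maximum value among all agents.
Step 2: Item 0 -> Agent 1 (value 36)
Step 3: Item 1 -> Agent 2 (value 37)
Step 4: Item 2 -> Agent 0 (value 39)
Step 5: Item 3 -> Agent 0 (value 42)
Step 6: Total welfare = 36 + 37 + 39 + 42 = 154

154


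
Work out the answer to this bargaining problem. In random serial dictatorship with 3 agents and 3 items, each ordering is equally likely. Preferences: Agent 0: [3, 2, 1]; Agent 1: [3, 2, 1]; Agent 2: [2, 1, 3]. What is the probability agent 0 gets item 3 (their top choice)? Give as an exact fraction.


Step 1: Agent 0 wants item 3
Step 2: There are 6 possible orderings of agents
Step 3: In 3 orderings, agent 0 gets item 3
Step 4: Probability = 3/6 = 1/2

1/2


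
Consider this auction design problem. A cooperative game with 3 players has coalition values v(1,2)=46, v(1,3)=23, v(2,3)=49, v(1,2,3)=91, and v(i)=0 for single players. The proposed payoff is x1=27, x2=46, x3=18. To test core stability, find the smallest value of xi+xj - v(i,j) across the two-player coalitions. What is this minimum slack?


Step 1: Slack for coalition (1,2): x1+x2 - v12 = 73 - 46 = 27
Step 2: Slack for coalition (1,3): x1+x3 - v13 = 45 - 23 = 22
Step 3: Slack for coalition (2,3): x2+x3 - v23 = 64 - 49 = 15
Step 4: Minimum slack = min(27, 22, 15) = 15, attained by (2,3); no pair can gain by deviating, so the allocation is in the core

15
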